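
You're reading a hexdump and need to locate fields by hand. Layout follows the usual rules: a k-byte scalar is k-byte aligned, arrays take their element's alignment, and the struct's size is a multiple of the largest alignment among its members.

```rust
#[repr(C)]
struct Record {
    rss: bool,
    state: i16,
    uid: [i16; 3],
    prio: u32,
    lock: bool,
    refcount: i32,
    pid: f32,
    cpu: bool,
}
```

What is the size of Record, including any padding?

32 bytes

0..1  rss  (1B, 1-aligned)
1..2  -- padding (1B)
2..4  state  (2B, 2-aligned)
4..10  uid  (6B, 2-aligned)
10..12  -- padding (2B)
12..16  prio  (4B, 4-aligned)
16..17  lock  (1B, 1-aligned)
17..20  -- padding (3B)
20..24  refcount  (4B, 4-aligned)
24..28  pid  (4B, 4-aligned)
28..29  cpu  (1B, 1-aligned)
29..32  -- tail padding (3B)
sizeof = 32, alignof = 4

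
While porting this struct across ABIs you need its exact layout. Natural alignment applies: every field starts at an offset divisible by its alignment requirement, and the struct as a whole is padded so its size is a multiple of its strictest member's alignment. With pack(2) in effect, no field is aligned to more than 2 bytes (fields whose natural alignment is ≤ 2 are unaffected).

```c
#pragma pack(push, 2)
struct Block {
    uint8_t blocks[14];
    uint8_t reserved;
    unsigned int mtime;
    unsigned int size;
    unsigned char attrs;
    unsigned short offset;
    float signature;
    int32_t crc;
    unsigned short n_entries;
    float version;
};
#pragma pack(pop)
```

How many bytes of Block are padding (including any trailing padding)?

0..14  blocks  (14B, 1-aligned)
14..15  reserved  (1B, 1-aligned)
15..16  -- padding (1B)
16..20  mtime  (4B, 2-aligned)
20..24  size  (4B, 2-aligned)
24..25  attrs  (1B, 1-aligned)
25..26  -- padding (1B)
26..28  offset  (2B, 2-aligned)
28..32  signature  (4B, 2-aligned)
32..36  crc  (4B, 2-aligned)
36..38  n_entries  (2B, 2-aligned)
38..42  version  (4B, 2-aligned)
sizeof = 42, alignof = 2
data bytes 40, size 42 → padding 2

2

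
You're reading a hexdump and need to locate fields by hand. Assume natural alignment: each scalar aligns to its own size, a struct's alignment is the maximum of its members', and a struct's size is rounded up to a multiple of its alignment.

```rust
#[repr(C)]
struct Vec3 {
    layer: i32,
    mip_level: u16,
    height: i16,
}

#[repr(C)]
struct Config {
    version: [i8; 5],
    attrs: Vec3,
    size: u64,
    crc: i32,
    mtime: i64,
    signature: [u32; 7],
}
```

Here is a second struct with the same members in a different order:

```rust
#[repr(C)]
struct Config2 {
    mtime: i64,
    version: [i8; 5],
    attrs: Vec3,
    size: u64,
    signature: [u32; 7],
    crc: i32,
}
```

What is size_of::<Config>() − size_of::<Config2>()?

Vec3: @0: layer [4B, align 4] → 4; @4: mip_level [2B, align 2] → 6; @6: height [2B, align 2] → 8; size 8, align 4
@0: version [5B, align 1] → 5
+3 pad (align 4)
@8: attrs [8B, align 4] → 16
@16: size [8B, align 8] → 24
@24: crc [4B, align 4] → 28
+4 pad (align 8)
@32: mtime [8B, align 8] → 40
@40: signature [28B, align 4] → 68
+4 tail pad (align 8)
size 72, align 8
— Config2 —
@0: mtime [8B, align 8] → 8
@8: version [5B, align 1] → 13
+3 pad (align 4)
@16: attrs [8B, align 4] → 24
@24: size [8B, align 8] → 32
@32: signature [28B, align 4] → 60
@60: crc [4B, align 4] → 64
size 64, align 8
72 − 64 = 8

8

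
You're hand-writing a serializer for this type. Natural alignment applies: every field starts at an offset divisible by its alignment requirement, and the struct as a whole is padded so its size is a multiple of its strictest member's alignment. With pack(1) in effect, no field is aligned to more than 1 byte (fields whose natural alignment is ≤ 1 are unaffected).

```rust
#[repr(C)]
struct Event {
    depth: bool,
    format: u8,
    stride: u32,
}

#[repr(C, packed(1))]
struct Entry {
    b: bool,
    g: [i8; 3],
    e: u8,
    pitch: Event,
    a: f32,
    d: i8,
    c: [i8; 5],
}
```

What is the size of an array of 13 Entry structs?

299

Event: 0..1  depth  (1B, 1-aligned); 1..2  format  (1B, 1-aligned); 2..4  -- padding (2B); 4..8  stride  (4B, 4-aligned); sizeof = 8, alignof = 4
0..1  b  (1B, 1-aligned)
1..4  g  (3B, 1-aligned)
4..5  e  (1B, 1-aligned)
5..13  pitch  (8B, 1-aligned)
13..17  a  (4B, 1-aligned)
17..18  d  (1B, 1-aligned)
18..23  c  (5B, 1-aligned)
sizeof = 23, alignof = 1
array of 13: 13 × 23 = 299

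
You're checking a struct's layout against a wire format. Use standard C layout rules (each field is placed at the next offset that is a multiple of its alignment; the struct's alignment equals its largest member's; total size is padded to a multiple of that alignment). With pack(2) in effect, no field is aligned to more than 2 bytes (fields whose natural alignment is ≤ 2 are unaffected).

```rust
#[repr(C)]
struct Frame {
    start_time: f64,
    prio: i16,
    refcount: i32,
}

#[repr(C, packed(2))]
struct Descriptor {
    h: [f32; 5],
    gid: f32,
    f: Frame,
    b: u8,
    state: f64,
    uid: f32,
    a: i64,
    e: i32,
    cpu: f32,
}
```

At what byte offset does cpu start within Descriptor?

66

Frame: start_time at 0 (size 8, align 8) → ends 8; prio at 8 (size 2, align 2) → ends 10; pad 2 to align 4 for refcount; refcount at 12 (size 4, align 4) → ends 16; total 16 bytes, alignment 8
h at 0 (size 20, align 2) → ends 20
gid at 20 (size 4, align 2) → ends 24
f at 24 (size 16, align 2) → ends 40
b at 40 (size 1, align 1) → ends 41
pad 1 to align 2 for state
state at 42 (size 8, align 2) → ends 50
uid at 50 (size 4, align 2) → ends 54
a at 54 (size 8, align 2) → ends 62
e at 62 (size 4, align 2) → ends 66
cpu at 66 (size 4, align 2) → ends 70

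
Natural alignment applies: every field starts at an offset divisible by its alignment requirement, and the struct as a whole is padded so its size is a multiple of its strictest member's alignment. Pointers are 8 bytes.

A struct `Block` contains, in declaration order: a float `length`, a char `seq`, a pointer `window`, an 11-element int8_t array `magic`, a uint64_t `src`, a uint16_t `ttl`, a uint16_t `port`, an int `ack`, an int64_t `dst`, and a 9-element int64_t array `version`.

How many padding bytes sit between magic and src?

5

0..4  length  (4B, 4-aligned)
4..5  seq  (1B, 1-aligned)
5..8  -- padding (3B)
8..16  window  (8B, 8-aligned)
16..27  magic  (11B, 1-aligned)
27..32  -- padding (5B)
32..40  src  (8B, 8-aligned)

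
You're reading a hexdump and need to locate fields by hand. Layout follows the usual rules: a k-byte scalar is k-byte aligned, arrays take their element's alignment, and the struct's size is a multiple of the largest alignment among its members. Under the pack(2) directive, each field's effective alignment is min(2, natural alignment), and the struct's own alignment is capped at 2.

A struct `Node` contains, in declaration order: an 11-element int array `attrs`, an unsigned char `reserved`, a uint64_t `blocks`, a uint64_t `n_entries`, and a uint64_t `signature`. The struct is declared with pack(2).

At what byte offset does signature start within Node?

0..44  attrs  (44B, 2-aligned)
44..45  reserved  (1B, 1-aligned)
45..46  -- padding (1B)
46..54  blocks  (8B, 2-aligned)
54..62  n_entries  (8B, 2-aligned)
62..70  signature  (8B, 2-aligned)

62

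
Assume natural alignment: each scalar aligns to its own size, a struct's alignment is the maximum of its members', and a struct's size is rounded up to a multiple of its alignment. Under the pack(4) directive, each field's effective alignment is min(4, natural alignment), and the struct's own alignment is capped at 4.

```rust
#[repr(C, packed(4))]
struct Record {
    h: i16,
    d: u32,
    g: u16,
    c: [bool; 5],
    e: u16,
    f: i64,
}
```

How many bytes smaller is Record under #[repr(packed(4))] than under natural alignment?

4

natural layout:
  0..2  h  (2B, 2-aligned)
  2..4  -- padding (2B)
  4..8  d  (4B, 4-aligned)
  8..10  g  (2B, 2-aligned)
  10..15  c  (5B, 1-aligned)
  15..16  -- padding (1B)
  16..18  e  (2B, 2-aligned)
  18..24  -- padding (6B)
  24..32  f  (8B, 8-aligned)
  sizeof = 32, alignof = 8
packed(4) layout:
  0..2  h  (2B, 2-aligned)
  2..4  -- padding (2B)
  4..8  d  (4B, 4-aligned)
  8..10  g  (2B, 2-aligned)
  10..15  c  (5B, 1-aligned)
  15..16  -- padding (1B)
  16..18  e  (2B, 2-aligned)
  18..20  -- padding (2B)
  20..28  f  (8B, 4-aligned)
  sizeof = 28, alignof = 4
32 − 28 = 4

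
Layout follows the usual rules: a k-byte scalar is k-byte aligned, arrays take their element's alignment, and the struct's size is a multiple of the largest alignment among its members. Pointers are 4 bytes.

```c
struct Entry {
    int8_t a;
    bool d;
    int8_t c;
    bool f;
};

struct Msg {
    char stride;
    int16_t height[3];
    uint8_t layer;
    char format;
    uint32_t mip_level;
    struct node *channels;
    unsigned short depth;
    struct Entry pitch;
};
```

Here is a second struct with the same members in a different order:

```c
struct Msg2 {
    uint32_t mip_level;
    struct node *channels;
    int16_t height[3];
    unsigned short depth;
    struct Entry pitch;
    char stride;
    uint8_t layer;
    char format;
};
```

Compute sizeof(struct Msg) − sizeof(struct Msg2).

4

Entry: 0..1  a  (1B, 1-aligned); 1..2  d  (1B, 1-aligned); 2..3  c  (1B, 1-aligned); 3..4  f  (1B, 1-aligned); sizeof = 4, alignof = 1
0..1  stride  (1B, 1-aligned)
1..2  -- padding (1B)
2..8  height  (6B, 2-aligned)
8..9  layer  (1B, 1-aligned)
9..10  format  (1B, 1-aligned)
10..12  -- padding (2B)
12..16  mip_level  (4B, 4-aligned)
16..20  channels  (4B, 4-aligned)
20..22  depth  (2B, 2-aligned)
22..26  pitch  (4B, 1-aligned)
26..28  -- tail padding (2B)
sizeof = 28, alignof = 4
— Msg2 —
0..4  mip_level  (4B, 4-aligned)
4..8  channels  (4B, 4-aligned)
8..14  height  (6B, 2-aligned)
14..16  depth  (2B, 2-aligned)
16..20  pitch  (4B, 1-aligned)
20..21  stride  (1B, 1-aligned)
21..22  layer  (1B, 1-aligned)
22..23  format  (1B, 1-aligned)
23..24  -- tail padding (1B)
sizeof = 24, alignof = 4
28 − 24 = 4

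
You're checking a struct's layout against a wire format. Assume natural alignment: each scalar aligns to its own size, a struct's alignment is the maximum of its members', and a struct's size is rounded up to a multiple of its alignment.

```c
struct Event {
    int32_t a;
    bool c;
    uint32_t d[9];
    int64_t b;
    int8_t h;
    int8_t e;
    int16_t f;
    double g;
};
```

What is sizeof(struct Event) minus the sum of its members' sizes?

@0: a [4B, align 4] → 4
@4: c [1B, align 1] → 5
+3 pad (align 4)
@8: d [36B, align 4] → 44
+4 pad (align 8)
@48: b [8B, align 8] → 56
@56: h [1B, align 1] → 57
@57: e [1B, align 1] → 58
@58: f [2B, align 2] → 60
+4 pad (align 8)
@64: g [8B, align 8] → 72
size 72, align 8
data bytes 61, size 72 → padding 11

11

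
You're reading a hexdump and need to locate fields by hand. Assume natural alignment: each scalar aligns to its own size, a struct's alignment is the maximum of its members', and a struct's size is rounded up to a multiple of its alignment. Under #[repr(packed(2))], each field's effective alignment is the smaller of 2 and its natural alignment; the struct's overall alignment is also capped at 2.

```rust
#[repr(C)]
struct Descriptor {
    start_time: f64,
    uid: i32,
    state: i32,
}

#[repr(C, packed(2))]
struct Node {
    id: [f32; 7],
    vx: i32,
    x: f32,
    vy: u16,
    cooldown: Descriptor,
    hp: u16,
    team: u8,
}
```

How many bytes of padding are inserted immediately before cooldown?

0

Descriptor: start_time at 0 (size 8, align 8) → ends 8; uid at 8 (size 4, align 4) → ends 12; state at 12 (size 4, align 4) → ends 16; total 16 bytes, alignment 8
id at 0 (size 28, align 2) → ends 28
vx at 28 (size 4, align 2) → ends 32
x at 32 (size 4, align 2) → ends 36
vy at 36 (size 2, align 2) → ends 38
cooldown at 38 (size 16, align 2) → ends 54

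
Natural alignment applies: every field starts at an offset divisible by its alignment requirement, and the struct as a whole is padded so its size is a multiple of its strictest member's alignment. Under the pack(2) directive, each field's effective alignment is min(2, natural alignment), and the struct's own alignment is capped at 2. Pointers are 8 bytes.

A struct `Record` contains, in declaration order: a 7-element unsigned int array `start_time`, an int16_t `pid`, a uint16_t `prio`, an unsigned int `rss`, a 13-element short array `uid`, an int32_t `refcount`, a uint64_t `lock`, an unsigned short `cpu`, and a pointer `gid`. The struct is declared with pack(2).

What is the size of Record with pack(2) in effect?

@0: start_time [28B, align 2] → 28
@28: pid [2B, align 2] → 30
@30: prio [2B, align 2] → 32
@32: rss [4B, align 2] → 36
@36: uid [26B, align 2] → 62
@62: refcount [4B, align 2] → 66
@66: lock [8B, align 2] → 74
@74: cpu [2B, align 2] → 76
@76: gid [8B, align 2] → 84
size 84, align 2

84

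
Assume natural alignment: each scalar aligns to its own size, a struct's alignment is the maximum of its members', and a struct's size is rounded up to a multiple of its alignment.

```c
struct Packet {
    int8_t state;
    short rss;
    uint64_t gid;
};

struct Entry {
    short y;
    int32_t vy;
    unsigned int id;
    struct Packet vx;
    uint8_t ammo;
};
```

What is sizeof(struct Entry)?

40 bytes

Packet: state at 0 (size 1, align 1) → ends 1; pad 1 to align 2 for rss; rss at 2 (size 2, align 2) → ends 4; pad 4 to align 8 for gid; gid at 8 (size 8, align 8) → ends 16; total 16 bytes, alignment 8
y at 0 (size 2, align 2) → ends 2
pad 2 to align 4 for vy
vy at 4 (size 4, align 4) → ends 8
id at 8 (size 4, align 4) → ends 12
pad 4 to align 8 for vx
vx at 16 (size 16, align 8) → ends 32
ammo at 32 (size 1, align 1) → ends 33
tail pad 7 to reach multiple of 8
total 40 bytes, alignment 8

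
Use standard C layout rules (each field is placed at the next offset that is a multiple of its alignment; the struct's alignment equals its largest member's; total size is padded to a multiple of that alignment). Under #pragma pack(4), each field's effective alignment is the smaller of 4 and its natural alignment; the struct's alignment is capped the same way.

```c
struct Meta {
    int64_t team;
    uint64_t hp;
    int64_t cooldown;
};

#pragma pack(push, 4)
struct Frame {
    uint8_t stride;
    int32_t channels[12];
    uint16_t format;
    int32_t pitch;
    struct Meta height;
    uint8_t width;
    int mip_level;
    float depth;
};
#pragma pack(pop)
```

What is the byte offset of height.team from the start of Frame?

Meta: 0..8  team  (8B, 8-aligned); 8..16  hp  (8B, 8-aligned); 16..24  cooldown  (8B, 8-aligned); sizeof = 24, alignof = 8
0..1  stride  (1B, 1-aligned)
1..4  -- padding (3B)
4..52  channels  (48B, 4-aligned)
52..54  format  (2B, 2-aligned)
54..56  -- padding (2B)
56..60  pitch  (4B, 4-aligned)
60..84  height  (24B, 4-aligned)
within Meta: team at 0
60 + 0 = 60

60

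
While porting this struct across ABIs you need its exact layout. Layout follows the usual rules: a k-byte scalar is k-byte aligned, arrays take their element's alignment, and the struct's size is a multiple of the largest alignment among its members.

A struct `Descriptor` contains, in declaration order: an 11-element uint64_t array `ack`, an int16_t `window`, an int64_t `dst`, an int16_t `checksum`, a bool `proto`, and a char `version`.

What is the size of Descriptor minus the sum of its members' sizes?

@0: ack [88B, align 8] → 88
@88: window [2B, align 2] → 90
+6 pad (align 8)
@96: dst [8B, align 8] → 104
@104: checksum [2B, align 2] → 106
@106: proto [1B, align 1] → 107
@107: version [1B, align 1] → 108
+4 tail pad (align 8)
size 112, align 8
data bytes 102, size 112 → padding 10

10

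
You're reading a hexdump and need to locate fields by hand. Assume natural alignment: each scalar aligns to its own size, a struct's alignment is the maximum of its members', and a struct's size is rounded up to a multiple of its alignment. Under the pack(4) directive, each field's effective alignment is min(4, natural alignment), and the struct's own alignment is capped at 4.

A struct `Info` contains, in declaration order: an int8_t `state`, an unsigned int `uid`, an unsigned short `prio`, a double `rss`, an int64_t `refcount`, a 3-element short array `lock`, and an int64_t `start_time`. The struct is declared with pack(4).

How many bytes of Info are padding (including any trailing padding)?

0..1  state  (1B, 1-aligned)
1..4  -- padding (3B)
4..8  uid  (4B, 4-aligned)
8..10  prio  (2B, 2-aligned)
10..12  -- padding (2B)
12..20  rss  (8B, 4-aligned)
20..28  refcount  (8B, 4-aligned)
28..34  lock  (6B, 2-aligned)
34..36  -- padding (2B)
36..44  start_time  (8B, 4-aligned)
sizeof = 44, alignof = 4
data bytes 37, size 44 → padding 7

7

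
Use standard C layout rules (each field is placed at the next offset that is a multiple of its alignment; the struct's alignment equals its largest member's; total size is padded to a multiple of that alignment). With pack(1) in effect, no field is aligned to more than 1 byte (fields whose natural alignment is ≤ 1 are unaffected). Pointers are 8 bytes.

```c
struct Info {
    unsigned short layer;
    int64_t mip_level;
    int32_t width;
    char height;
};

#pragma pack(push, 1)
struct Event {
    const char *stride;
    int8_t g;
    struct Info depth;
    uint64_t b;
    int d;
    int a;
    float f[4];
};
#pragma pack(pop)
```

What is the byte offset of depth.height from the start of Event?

29

Info: layer at 0 (size 2, align 2) → ends 2; pad 6 to align 8 for mip_level; mip_level at 8 (size 8, align 8) → ends 16; width at 16 (size 4, align 4) → ends 20; height at 20 (size 1, align 1) → ends 21; tail pad 3 to reach multiple of 8; total 24 bytes, alignment 8
stride at 0 (size 8, align 1) → ends 8
g at 8 (size 1, align 1) → ends 9
depth at 9 (size 24, align 1) → ends 33
within Info: height at 20
9 + 20 = 29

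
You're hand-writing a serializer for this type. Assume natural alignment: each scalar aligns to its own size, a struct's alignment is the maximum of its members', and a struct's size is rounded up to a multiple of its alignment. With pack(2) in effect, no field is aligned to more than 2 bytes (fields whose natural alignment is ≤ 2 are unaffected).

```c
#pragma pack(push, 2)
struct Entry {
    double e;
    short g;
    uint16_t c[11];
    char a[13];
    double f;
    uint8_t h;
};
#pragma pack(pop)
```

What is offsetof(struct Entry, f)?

0..8  e  (8B, 2-aligned)
8..10  g  (2B, 2-aligned)
10..32  c  (22B, 2-aligned)
32..45  a  (13B, 1-aligned)
45..46  -- padding (1B)
46..54  f  (8B, 2-aligned)

46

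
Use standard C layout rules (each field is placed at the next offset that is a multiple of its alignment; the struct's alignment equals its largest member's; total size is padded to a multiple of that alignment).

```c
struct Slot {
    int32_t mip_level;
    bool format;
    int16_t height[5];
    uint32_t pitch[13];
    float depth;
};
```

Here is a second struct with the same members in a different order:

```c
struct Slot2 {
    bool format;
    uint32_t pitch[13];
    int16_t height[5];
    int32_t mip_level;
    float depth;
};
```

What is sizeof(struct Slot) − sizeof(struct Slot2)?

-4

mip_level at 0 (size 4, align 4) → ends 4
format at 4 (size 1, align 1) → ends 5
pad 1 to align 2 for height
height at 6 (size 10, align 2) → ends 16
pitch at 16 (size 52, align 4) → ends 68
depth at 68 (size 4, align 4) → ends 72
total 72 bytes, alignment 4
— Slot2 —
format at 0 (size 1, align 1) → ends 1
pad 3 to align 4 for pitch
pitch at 4 (size 52, align 4) → ends 56
height at 56 (size 10, align 2) → ends 66
pad 2 to align 4 for mip_level
mip_level at 68 (size 4, align 4) → ends 72
depth at 72 (size 4, align 4) → ends 76
total 76 bytes, alignment 4
72 − 76 = -4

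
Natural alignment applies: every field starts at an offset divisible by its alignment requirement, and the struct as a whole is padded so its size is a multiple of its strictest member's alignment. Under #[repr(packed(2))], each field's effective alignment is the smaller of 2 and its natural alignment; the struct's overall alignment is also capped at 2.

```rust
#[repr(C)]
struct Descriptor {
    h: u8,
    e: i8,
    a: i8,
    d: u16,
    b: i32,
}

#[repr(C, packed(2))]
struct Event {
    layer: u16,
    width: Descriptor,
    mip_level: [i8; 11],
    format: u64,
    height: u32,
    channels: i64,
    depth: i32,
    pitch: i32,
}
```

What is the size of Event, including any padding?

54

Descriptor: h at 0 (size 1, align 1) → ends 1; e at 1 (size 1, align 1) → ends 2; a at 2 (size 1, align 1) → ends 3; pad 1 to align 2 for d; d at 4 (size 2, align 2) → ends 6; pad 2 to align 4 for b; b at 8 (size 4, align 4) → ends 12; total 12 bytes, alignment 4
layer at 0 (size 2, align 2) → ends 2
width at 2 (size 12, align 2) → ends 14
mip_level at 14 (size 11, align 1) → ends 25
pad 1 to align 2 for format
format at 26 (size 8, align 2) → ends 34
height at 34 (size 4, align 2) → ends 38
channels at 38 (size 8, align 2) → ends 46
depth at 46 (size 4, align 2) → ends 50
pitch at 50 (size 4, align 2) → ends 54
total 54 bytes, alignment 2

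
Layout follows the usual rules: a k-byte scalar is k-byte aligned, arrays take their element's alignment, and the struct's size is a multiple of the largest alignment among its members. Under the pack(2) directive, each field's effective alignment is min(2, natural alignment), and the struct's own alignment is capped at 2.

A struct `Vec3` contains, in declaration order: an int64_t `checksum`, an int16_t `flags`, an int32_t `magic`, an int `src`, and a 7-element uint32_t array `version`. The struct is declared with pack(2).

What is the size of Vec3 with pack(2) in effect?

@0: checksum [8B, align 2] → 8
@8: flags [2B, align 2] → 10
@10: magic [4B, align 2] → 14
@14: src [4B, align 2] → 18
@18: version [28B, align 2] → 46
size 46, align 2

46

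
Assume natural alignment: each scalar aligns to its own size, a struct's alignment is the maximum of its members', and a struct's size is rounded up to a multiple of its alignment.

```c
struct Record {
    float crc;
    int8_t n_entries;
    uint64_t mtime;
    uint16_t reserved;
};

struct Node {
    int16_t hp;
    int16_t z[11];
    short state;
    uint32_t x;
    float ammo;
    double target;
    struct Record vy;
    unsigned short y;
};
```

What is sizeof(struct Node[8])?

640

Record: crc at 0 (size 4, align 4) → ends 4; n_entries at 4 (size 1, align 1) → ends 5; pad 3 to align 8 for mtime; mtime at 8 (size 8, align 8) → ends 16; reserved at 16 (size 2, align 2) → ends 18; tail pad 6 to reach multiple of 8; total 24 bytes, alignment 8
hp at 0 (size 2, align 2) → ends 2
z at 2 (size 22, align 2) → ends 24
state at 24 (size 2, align 2) → ends 26
pad 2 to align 4 for x
x at 28 (size 4, align 4) → ends 32
ammo at 32 (size 4, align 4) → ends 36
pad 4 to align 8 for target
target at 40 (size 8, align 8) → ends 48
vy at 48 (size 24, align 8) → ends 72
y at 72 (size 2, align 2) → ends 74
tail pad 6 to reach multiple of 8
total 80 bytes, alignment 8
array of 8: 8 × 80 = 640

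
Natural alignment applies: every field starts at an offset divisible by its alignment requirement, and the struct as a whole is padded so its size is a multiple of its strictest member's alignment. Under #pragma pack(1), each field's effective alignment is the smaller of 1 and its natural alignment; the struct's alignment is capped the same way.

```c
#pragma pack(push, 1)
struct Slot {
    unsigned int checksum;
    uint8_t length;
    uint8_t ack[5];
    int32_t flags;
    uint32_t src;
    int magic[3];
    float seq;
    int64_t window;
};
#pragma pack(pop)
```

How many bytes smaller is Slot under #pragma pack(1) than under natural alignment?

natural layout:
  checksum at 0 (size 4, align 4) → ends 4
  length at 4 (size 1, align 1) → ends 5
  ack at 5 (size 5, align 1) → ends 10
  pad 2 to align 4 for flags
  flags at 12 (size 4, align 4) → ends 16
  src at 16 (size 4, align 4) → ends 20
  magic at 20 (size 12, align 4) → ends 32
  seq at 32 (size 4, align 4) → ends 36
  pad 4 to align 8 for window
  window at 40 (size 8, align 8) → ends 48
  total 48 bytes, alignment 8
packed(1) layout:
  checksum at 0 (size 4, align 1) → ends 4
  length at 4 (size 1, align 1) → ends 5
  ack at 5 (size 5, align 1) → ends 10
  flags at 10 (size 4, align 1) → ends 14
  src at 14 (size 4, align 1) → ends 18
  magic at 18 (size 12, align 1) → ends 30
  seq at 30 (size 4, align 1) → ends 34
  window at 34 (size 8, align 1) → ends 42
  total 42 bytes, alignment 1
48 − 42 = 6

6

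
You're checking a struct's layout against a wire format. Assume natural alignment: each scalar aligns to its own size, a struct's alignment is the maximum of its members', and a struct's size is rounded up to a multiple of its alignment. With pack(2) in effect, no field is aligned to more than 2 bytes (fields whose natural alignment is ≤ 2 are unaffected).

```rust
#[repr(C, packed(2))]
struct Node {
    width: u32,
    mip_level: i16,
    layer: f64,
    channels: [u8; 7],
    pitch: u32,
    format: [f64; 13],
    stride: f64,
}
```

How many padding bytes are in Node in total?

1

width at 0 (size 4, align 2) → ends 4
mip_level at 4 (size 2, align 2) → ends 6
layer at 6 (size 8, align 2) → ends 14
channels at 14 (size 7, align 1) → ends 21
pad 1 to align 2 for pitch
pitch at 22 (size 4, align 2) → ends 26
format at 26 (size 104, align 2) → ends 130
stride at 130 (size 8, align 2) → ends 138
total 138 bytes, alignment 2
data bytes 137, size 138 → padding 1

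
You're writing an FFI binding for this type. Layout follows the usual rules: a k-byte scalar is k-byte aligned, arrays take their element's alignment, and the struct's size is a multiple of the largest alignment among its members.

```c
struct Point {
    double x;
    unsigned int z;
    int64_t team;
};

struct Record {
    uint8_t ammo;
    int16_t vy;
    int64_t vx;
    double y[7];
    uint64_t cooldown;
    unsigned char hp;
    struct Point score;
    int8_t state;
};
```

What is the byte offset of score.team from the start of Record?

Point: 0..8  x  (8B, 8-aligned); 8..12  z  (4B, 4-aligned); 12..16  -- padding (4B); 16..24  team  (8B, 8-aligned); sizeof = 24, alignof = 8
0..1  ammo  (1B, 1-aligned)
1..2  -- padding (1B)
2..4  vy  (2B, 2-aligned)
4..8  -- padding (4B)
8..16  vx  (8B, 8-aligned)
16..72  y  (56B, 8-aligned)
72..80  cooldown  (8B, 8-aligned)
80..81  hp  (1B, 1-aligned)
81..88  -- padding (7B)
88..112  score  (24B, 8-aligned)
within Point: team at 16
88 + 16 = 104

104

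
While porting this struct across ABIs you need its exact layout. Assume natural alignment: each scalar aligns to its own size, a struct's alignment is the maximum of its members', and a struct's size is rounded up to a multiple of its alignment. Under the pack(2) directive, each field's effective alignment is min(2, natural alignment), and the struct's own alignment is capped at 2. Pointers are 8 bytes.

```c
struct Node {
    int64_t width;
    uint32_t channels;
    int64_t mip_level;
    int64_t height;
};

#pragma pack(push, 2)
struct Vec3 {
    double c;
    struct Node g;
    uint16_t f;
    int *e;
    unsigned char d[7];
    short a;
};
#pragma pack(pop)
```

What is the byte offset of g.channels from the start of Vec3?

16

Node: width at 0 (size 8, align 8) → ends 8; channels at 8 (size 4, align 4) → ends 12; pad 4 to align 8 for mip_level; mip_level at 16 (size 8, align 8) → ends 24; height at 24 (size 8, align 8) → ends 32; total 32 bytes, alignment 8
c at 0 (size 8, align 2) → ends 8
g at 8 (size 32, align 2) → ends 40
within Node: channels at 8
8 + 8 = 16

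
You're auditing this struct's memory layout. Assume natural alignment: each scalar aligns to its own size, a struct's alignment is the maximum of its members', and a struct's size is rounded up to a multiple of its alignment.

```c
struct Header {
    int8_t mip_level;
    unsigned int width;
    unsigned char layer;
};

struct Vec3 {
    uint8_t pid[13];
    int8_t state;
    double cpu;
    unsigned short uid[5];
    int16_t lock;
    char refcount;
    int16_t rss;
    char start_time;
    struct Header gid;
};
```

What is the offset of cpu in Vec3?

Header: 0..1  mip_level  (1B, 1-aligned); 1..4  -- padding (3B); 4..8  width  (4B, 4-aligned); 8..9  layer  (1B, 1-aligned); 9..12  -- tail padding (3B); sizeof = 12, alignof = 4
0..13  pid  (13B, 1-aligned)
13..14  state  (1B, 1-aligned)
14..16  -- padding (2B)
16..24  cpu  (8B, 8-aligned)

16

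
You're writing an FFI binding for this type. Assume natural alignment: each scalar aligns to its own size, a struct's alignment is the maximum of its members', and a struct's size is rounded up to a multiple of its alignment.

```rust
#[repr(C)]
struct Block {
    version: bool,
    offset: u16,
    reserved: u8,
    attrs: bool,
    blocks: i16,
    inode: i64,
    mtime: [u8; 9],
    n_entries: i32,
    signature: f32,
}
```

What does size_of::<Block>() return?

40 bytes

version at 0 (size 1, align 1) → ends 1
pad 1 to align 2 for offset
offset at 2 (size 2, align 2) → ends 4
reserved at 4 (size 1, align 1) → ends 5
attrs at 5 (size 1, align 1) → ends 6
blocks at 6 (size 2, align 2) → ends 8
inode at 8 (size 8, align 8) → ends 16
mtime at 16 (size 9, align 1) → ends 25
pad 3 to align 4 for n_entries
n_entries at 28 (size 4, align 4) → ends 32
signature at 32 (size 4, align 4) → ends 36
tail pad 4 to reach multiple of 8
total 40 bytes, alignment 8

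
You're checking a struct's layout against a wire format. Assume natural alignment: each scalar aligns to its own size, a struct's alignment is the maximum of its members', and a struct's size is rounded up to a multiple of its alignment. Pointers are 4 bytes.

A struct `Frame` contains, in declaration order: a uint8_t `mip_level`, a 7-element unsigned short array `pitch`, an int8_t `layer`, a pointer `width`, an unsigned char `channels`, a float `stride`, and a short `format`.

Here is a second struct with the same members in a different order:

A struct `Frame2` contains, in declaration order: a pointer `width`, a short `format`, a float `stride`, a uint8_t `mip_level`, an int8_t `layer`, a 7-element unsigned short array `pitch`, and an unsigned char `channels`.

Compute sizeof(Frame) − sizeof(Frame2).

@0: mip_level [1B, align 1] → 1
+1 pad (align 2)
@2: pitch [14B, align 2] → 16
@16: layer [1B, align 1] → 17
+3 pad (align 4)
@20: width [4B, align 4] → 24
@24: channels [1B, align 1] → 25
+3 pad (align 4)
@28: stride [4B, align 4] → 32
@32: format [2B, align 2] → 34
+2 tail pad (align 4)
size 36, align 4
— Frame2 —
@0: width [4B, align 4] → 4
@4: format [2B, align 2] → 6
+2 pad (align 4)
@8: stride [4B, align 4] → 12
@12: mip_level [1B, align 1] → 13
@13: layer [1B, align 1] → 14
@14: pitch [14B, align 2] → 28
@28: channels [1B, align 1] → 29
+3 tail pad (align 4)
size 32, align 4
36 − 32 = 4

4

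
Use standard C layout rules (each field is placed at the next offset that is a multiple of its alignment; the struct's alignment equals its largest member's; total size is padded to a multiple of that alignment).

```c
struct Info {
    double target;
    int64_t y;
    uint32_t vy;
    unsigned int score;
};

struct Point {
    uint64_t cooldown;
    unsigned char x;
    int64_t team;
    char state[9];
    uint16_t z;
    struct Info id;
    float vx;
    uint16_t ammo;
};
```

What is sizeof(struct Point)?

72

Info: 0..8  target  (8B, 8-aligned); 8..16  y  (8B, 8-aligned); 16..20  vy  (4B, 4-aligned); 20..24  score  (4B, 4-aligned); sizeof = 24, alignof = 8
0..8  cooldown  (8B, 8-aligned)
8..9  x  (1B, 1-aligned)
9..16  -- padding (7B)
16..24  team  (8B, 8-aligned)
24..33  state  (9B, 1-aligned)
33..34  -- padding (1B)
34..36  z  (2B, 2-aligned)
36..40  -- padding (4B)
40..64  id  (24B, 8-aligned)
64..68  vx  (4B, 4-aligned)
68..70  ammo  (2B, 2-aligned)
70..72  -- tail padding (2B)
sizeof = 72, alignof = 8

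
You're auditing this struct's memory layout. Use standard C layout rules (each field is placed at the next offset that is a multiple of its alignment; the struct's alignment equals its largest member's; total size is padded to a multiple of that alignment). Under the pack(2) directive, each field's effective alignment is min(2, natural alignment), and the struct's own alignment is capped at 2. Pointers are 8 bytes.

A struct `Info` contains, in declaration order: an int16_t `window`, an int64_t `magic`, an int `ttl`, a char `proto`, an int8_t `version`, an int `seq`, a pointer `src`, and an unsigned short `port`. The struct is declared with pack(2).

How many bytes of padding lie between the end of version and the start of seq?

0

@0: window [2B, align 2] → 2
@2: magic [8B, align 2] → 10
@10: ttl [4B, align 2] → 14
@14: proto [1B, align 1] → 15
@15: version [1B, align 1] → 16
@16: seq [4B, align 2] → 20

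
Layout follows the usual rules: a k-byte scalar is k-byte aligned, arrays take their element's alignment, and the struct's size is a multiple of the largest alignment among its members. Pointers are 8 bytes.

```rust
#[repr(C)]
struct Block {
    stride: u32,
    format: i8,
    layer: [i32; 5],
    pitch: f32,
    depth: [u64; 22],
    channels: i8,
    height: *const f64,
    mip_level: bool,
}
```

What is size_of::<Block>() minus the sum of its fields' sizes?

stride at 0 (size 4, align 4) → ends 4
format at 4 (size 1, align 1) → ends 5
pad 3 to align 4 for layer
layer at 8 (size 20, align 4) → ends 28
pitch at 28 (size 4, align 4) → ends 32
depth at 32 (size 176, align 8) → ends 208
channels at 208 (size 1, align 1) → ends 209
pad 7 to align 8 for height
height at 216 (size 8, align 8) → ends 224
mip_level at 224 (size 1, align 1) → ends 225
tail pad 7 to reach multiple of 8
total 232 bytes, alignment 8
data bytes 215, size 232 → padding 17

17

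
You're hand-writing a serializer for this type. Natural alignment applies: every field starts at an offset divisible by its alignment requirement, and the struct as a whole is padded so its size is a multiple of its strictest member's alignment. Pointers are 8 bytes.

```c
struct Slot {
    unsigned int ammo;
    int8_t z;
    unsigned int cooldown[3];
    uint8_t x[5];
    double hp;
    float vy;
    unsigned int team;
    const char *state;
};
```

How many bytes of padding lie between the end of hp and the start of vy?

@0: ammo [4B, align 4] → 4
@4: z [1B, align 1] → 5
+3 pad (align 4)
@8: cooldown [12B, align 4] → 20
@20: x [5B, align 1] → 25
+7 pad (align 8)
@32: hp [8B, align 8] → 40
@40: vy [4B, align 4] → 44

0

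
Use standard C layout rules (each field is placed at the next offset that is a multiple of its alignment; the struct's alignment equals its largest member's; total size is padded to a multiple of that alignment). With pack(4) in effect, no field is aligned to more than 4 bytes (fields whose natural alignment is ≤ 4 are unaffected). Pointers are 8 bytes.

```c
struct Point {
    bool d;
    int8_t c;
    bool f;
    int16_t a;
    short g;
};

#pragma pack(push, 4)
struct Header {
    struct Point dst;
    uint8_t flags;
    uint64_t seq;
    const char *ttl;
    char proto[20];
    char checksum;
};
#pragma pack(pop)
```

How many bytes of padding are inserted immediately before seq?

3

Point: @0: d [1B, align 1] → 1; @1: c [1B, align 1] → 2; @2: f [1B, align 1] → 3; +1 pad (align 2); @4: a [2B, align 2] → 6; @6: g [2B, align 2] → 8; size 8, align 2
@0: dst [8B, align 2] → 8
@8: flags [1B, align 1] → 9
+3 pad (align 4)
@12: seq [8B, align 4] → 20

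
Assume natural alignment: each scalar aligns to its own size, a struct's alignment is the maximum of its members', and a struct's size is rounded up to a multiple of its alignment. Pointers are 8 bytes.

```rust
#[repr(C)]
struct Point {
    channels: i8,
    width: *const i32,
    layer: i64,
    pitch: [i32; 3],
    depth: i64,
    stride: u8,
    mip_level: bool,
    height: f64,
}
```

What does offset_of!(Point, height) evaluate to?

channels at 0 (size 1, align 1) → ends 1
pad 7 to align 8 for width
width at 8 (size 8, align 8) → ends 16
layer at 16 (size 8, align 8) → ends 24
pitch at 24 (size 12, align 4) → ends 36
pad 4 to align 8 for depth
depth at 40 (size 8, align 8) → ends 48
stride at 48 (size 1, align 1) → ends 49
mip_level at 49 (size 1, align 1) → ends 50
pad 6 to align 8 for height
height at 56 (size 8, align 8) → ends 64

56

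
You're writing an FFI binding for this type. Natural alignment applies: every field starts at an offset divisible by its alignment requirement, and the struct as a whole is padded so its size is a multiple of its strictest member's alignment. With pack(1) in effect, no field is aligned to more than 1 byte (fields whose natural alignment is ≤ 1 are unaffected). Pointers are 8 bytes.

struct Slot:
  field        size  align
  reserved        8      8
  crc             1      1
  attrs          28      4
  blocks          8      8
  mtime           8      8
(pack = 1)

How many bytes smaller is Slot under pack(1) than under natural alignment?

3

natural layout:
  @0: reserved [8B, align 8] → 8
  @8: crc [1B, align 1] → 9
  +3 pad (align 4)
  @12: attrs [28B, align 4] → 40
  @40: blocks [8B, align 8] → 48
  @48: mtime [8B, align 8] → 56
  size 56, align 8
packed(1) layout:
  @0: reserved [8B, align 1] → 8
  @8: crc [1B, align 1] → 9
  @9: attrs [28B, align 1] → 37
  @37: blocks [8B, align 1] → 45
  @45: mtime [8B, align 1] → 53
  size 53, align 1
56 − 53 = 3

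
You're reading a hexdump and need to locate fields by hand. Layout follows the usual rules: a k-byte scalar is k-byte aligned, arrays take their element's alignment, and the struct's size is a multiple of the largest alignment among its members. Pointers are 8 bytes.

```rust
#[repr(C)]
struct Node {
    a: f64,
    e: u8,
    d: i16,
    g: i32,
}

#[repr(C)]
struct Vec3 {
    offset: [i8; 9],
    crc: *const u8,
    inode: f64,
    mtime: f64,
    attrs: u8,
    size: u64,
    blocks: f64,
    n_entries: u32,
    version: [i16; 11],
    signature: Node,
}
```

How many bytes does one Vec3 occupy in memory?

Node: a at 0 (size 8, align 8) → ends 8; e at 8 (size 1, align 1) → ends 9; pad 1 to align 2 for d; d at 10 (size 2, align 2) → ends 12; g at 12 (size 4, align 4) → ends 16; total 16 bytes, alignment 8
offset at 0 (size 9, align 1) → ends 9
pad 7 to align 8 for crc
crc at 16 (size 8, align 8) → ends 24
inode at 24 (size 8, align 8) → ends 32
mtime at 32 (size 8, align 8) → ends 40
attrs at 40 (size 1, align 1) → ends 41
pad 7 to align 8 for size
size at 48 (size 8, align 8) → ends 56
blocks at 56 (size 8, align 8) → ends 64
n_entries at 64 (size 4, align 4) → ends 68
version at 68 (size 22, align 2) → ends 90
pad 6 to align 8 for signature
signature at 96 (size 16, align 8) → ends 112
total 112 bytes, alignment 8

112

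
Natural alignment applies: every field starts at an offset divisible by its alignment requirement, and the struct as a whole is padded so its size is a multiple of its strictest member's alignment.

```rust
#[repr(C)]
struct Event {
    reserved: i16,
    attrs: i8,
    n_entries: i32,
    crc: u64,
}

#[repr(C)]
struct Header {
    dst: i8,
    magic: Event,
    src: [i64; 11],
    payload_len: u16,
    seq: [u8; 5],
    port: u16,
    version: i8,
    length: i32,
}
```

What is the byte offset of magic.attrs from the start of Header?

Event: reserved at 0 (size 2, align 2) → ends 2; attrs at 2 (size 1, align 1) → ends 3; pad 1 to align 4 for n_entries; n_entries at 4 (size 4, align 4) → ends 8; crc at 8 (size 8, align 8) → ends 16; total 16 bytes, alignment 8
dst at 0 (size 1, align 1) → ends 1
pad 7 to align 8 for magic
magic at 8 (size 16, align 8) → ends 24
within Event: attrs at 2
8 + 2 = 10

10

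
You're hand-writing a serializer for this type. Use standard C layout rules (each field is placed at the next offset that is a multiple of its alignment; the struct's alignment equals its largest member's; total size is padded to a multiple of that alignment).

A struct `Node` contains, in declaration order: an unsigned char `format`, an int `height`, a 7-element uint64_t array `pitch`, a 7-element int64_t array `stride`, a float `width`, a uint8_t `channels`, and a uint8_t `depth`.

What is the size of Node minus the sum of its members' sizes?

format at 0 (size 1, align 1) → ends 1
pad 3 to align 4 for height
height at 4 (size 4, align 4) → ends 8
pitch at 8 (size 56, align 8) → ends 64
stride at 64 (size 56, align 8) → ends 120
width at 120 (size 4, align 4) → ends 124
channels at 124 (size 1, align 1) → ends 125
depth at 125 (size 1, align 1) → ends 126
tail pad 2 to reach multiple of 8
total 128 bytes, alignment 8
data bytes 123, size 128 → padding 5

5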